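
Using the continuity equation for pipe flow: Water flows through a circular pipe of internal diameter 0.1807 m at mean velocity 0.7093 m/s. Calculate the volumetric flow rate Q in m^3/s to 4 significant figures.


Approach: apply the continuity equation for pipe flow, Q = A * v with A = pi*(D/2)^2.
A = pi*(0.1807/2)^2 = 0.0256452 m^2
Q = 0.0256452 * 0.7093 = 0.01819 m^3/s
Therefore the volumetric flow rate Q = 0.01819 m^3/s.


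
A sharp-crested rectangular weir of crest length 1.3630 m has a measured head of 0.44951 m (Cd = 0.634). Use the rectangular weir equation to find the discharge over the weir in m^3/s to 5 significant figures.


Approach: apply the rectangular weir equation, Q = (2/3)*Cd*L*sqrt(2g)*H^1.5.
Q = (2/3)*0.634*1.3630*sqrt(2*9.81)*0.44951^1.5 = 0.76905 m^3/s
Therefore the discharge over the weir = 0.76905 m^3/s.


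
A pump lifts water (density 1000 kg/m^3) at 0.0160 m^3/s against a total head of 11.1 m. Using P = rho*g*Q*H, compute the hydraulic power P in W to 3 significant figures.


P = 1000 * 9.81 * 0.0160 * 11.1 = 1740 W
Therefore the hydraulic power P = 1740 W.


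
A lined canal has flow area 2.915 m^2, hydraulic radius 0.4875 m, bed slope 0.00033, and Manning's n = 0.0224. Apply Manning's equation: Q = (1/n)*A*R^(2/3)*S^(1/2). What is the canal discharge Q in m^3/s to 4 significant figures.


Q = (1/0.0224) * 2.915 * 0.4875^(2/3) * 0.00033^(1/2) = 1.464 m^3/s
Therefore the canal discharge Q = 1.464 m^3/s.


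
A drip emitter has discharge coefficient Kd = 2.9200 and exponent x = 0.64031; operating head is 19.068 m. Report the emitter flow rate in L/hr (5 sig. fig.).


Approach: apply the emitter characteristic equation, q = Kd * h^x.
q = 2.9200 * 19.068^0.64031 = 19.283 L/hr
Therefore the emitter flow rate = 19.283 L/hr.


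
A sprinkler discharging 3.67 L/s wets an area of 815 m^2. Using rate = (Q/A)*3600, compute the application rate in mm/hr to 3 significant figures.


rate = (3.67 / 815) * 3600 = 16.2 mm/hr
Therefore the application rate = 16.2 mm/hr.


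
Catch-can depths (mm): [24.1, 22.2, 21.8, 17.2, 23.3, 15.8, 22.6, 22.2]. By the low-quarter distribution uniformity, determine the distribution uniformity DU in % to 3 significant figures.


Approach: apply the low-quarter distribution uniformity, DU = (mean of lowest quarter of readings / overall mean)*100.
sorted lowest 2 of 8: [15.8, 17.2] -> mean = 16.500 mm
overall mean = 21.150 mm
DU = (16.500/21.150)*100 = 78.0 %
Therefore the distribution uniformity DU = 78.0 %.


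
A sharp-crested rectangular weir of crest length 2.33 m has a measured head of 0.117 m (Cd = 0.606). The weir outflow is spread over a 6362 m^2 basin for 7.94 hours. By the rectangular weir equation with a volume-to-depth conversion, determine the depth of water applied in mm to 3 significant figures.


Approach: apply the rectangular weir equation with a volume-to-depth conversion, Q = (2/3)*Cd*L*sqrt(2g)*H^1.5; d = Q*t/A * 1000.
Step 1 — weir discharge:
  Q = (2/3)*0.606*2.33*sqrt(2*9.81)*0.117^1.5 = 0.16687 m^3/s
Step 2 — volume: V = 0.16687 * 7.94*3600 = 4769.7 m^3
Step 3 — depth: d = V/A * 1000 = 4769.7/6362 * 1000 = 750 mm
Therefore the depth of water applied = 750 mm.


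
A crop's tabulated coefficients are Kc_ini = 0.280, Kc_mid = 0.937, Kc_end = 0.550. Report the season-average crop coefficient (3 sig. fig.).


Approach: apply a simple seasonal average, Kc_avg = (Kc_ini + Kc_mid + Kc_end)/3.
Kc_avg = (0.280 + 0.937 + 0.550)/3 = 0.589
Therefore the season-average crop coefficient = 0.589.


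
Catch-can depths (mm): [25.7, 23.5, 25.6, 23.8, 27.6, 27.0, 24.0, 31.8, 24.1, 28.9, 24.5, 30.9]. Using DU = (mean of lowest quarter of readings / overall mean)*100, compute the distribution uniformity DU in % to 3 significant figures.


sorted lowest 3 of 12: [23.5, 23.8, 24.0] -> mean = 23.767 mm
overall mean = 26.450 mm
DU = (23.767/26.450)*100 = 89.9 %
Therefore the distribution uniformity DU = 89.9 %.


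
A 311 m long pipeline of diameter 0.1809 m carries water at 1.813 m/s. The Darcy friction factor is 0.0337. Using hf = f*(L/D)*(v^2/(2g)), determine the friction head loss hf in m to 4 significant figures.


hf = 0.0337 * (311/0.1809) * (1.813^2 / (2*9.81))
hf = 9.706 m
Therefore the friction head loss hf = 9.706 m.


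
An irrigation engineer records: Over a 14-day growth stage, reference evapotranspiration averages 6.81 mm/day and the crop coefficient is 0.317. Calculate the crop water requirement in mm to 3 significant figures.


Approach: apply the crop water requirement relation, CWR = ET0 * Kc * days.
CWR = 6.81 * 0.317 * 14 = 30.2 mm
Therefore the crop water requirement = 30.2 mm.


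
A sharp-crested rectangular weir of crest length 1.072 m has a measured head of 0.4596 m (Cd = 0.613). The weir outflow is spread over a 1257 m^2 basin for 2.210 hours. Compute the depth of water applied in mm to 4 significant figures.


Approach: apply the rectangular weir equation with a volume-to-depth conversion, Q = (2/3)*Cd*L*sqrt(2g)*H^1.5; d = Q*t/A * 1000.
Step 1 — weir discharge:
  Q = (2/3)*0.613*1.072*sqrt(2*9.81)*0.4596^1.5 = 0.604621 m^3/s
Step 2 — volume: V = 0.604621 * 2.210*3600 = 4810.37 m^3
Step 3 — depth: d = V/A * 1000 = 4810.37/1257 * 1000 = 3827 mm
Therefore the depth of water applied = 3827 mm.


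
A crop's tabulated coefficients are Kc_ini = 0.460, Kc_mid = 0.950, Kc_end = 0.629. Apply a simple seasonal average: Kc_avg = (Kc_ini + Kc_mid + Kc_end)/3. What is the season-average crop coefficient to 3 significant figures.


Kc_avg = (0.460 + 0.950 + 0.629)/3 = 0.680
Therefore the season-average crop coefficient = 0.680.


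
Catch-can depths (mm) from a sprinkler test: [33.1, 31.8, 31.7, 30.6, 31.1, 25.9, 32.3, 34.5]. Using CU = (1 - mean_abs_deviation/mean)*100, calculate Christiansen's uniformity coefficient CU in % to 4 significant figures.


mean = 31.3750 mm
mean |d_i - mean| = 1.63125 mm
CU = (1 - 1.63125/31.3750)*100 = 94.80 %
Therefore Christiansen's uniformity coefficient CU = 94.80 %.


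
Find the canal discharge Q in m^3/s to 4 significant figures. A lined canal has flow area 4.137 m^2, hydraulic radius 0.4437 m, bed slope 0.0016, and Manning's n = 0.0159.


Approach: apply Manning's equation, Q = (1/n)*A*R^(2/3)*S^(1/2).
Q = (1/0.0159) * 4.137 * 0.4437^(2/3) * 0.0016^(1/2) = 6.054 m^3/s
Therefore the canal discharge Q = 6.054 m^3/s.


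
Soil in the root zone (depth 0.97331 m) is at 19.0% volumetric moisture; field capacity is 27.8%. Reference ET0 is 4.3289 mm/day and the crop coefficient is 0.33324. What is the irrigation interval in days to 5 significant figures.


Approach: apply soil-water budget scheduling, SMD = (FC-theta)/100*depth*1000; ETc = ET0*Kc; interval = SMD/ETc.
Step 1 — soil moisture deficit:
  SMD = (27.8 - 19.0)/100 * 0.97331 * 1000 = 85.65128 mm
Step 2 — daily crop ET (ETc = ET0*Kc):
  ETc = 4.3289 * 0.33324 = 1.442563 mm/day
Step 3 — irrigation interval (SMD/ETc):
  interval = 85.65128 / 1.442563 = 59.374 days
Therefore the irrigation interval = 59.374 days.


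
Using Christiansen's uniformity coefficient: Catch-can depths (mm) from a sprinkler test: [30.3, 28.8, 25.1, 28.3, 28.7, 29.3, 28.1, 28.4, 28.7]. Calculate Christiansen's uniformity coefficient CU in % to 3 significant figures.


Approach: apply Christiansen's uniformity coefficient, CU = (1 - mean_abs_deviation/mean)*100.
mean = 28.411 mm
mean |d_i - mean| = 0.83210 mm
CU = (1 - 0.83210/28.411)*100 = 97.1 %
Therefore Christiansen's uniformity coefficient CU = 97.1 %.


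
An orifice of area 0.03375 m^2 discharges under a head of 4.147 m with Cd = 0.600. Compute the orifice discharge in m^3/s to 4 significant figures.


Approach: apply the orifice equation, Q = Cd*A*sqrt(2*g*h).
Q = 0.600 * 0.03375 * sqrt(2*9.81*4.147) = 0.1827 m^3/s
Therefore the orifice discharge = 0.1827 m^3/s.


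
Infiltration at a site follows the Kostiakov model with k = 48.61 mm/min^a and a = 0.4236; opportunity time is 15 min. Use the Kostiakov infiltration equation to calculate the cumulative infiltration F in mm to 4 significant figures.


Approach: apply the Kostiakov infiltration equation, F = k*t^a.
F = 48.61 * 15^0.4236 = 153.1 mm
Therefore the cumulative infiltration F = 153.1 mm.


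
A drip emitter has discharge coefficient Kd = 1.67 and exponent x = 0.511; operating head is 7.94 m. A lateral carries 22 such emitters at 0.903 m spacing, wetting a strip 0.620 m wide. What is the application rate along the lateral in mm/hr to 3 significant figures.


Approach: apply the emitter equation with a lateral mass balance, q = Kd*h^x; Q = n*q; rate = Q/(n*spacing*width).
Step 1 — single emitter flow (q = Kd*h^x):
  q = 1.67 * 7.94^0.511 = 4.8142 L/hr
Step 2 — total lateral flow: Q = 22 * 4.8142 = 105.91 L/hr
Step 3 — wetted area: A = 22 * 0.903 * 0.620 = 12.317 m^2
Step 4 — application rate: Q/A = 105.91/12.317 = 8.60 mm/hr
Therefore the application rate along the lateral = 8.60 mm/hr.


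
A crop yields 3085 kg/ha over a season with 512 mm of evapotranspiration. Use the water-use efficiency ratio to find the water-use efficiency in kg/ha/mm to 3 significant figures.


Approach: apply the water-use efficiency ratio, WUE = yield/ET.
WUE = 3085 / 512 = 6.03 kg/ha/mm
Therefore the water-use efficiency = 6.03 kg/ha/mm.


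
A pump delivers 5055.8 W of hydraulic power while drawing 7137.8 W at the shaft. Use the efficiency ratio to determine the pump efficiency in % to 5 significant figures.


Approach: apply the efficiency ratio, eta = (P_out/P_in)*100.
eta = (5055.8 / 7137.8) * 100 = 70.831 %
Therefore the pump efficiency = 70.831 %.


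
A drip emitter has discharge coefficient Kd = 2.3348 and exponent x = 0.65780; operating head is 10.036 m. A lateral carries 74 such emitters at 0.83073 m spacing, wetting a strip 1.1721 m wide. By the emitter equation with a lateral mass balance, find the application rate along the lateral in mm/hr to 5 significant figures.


Approach: apply the emitter equation with a lateral mass balance, q = Kd*h^x; Q = n*q; rate = Q/(n*spacing*width).
Step 1 — single emitter flow (q = Kd*h^x):
  q = 2.3348 * 10.036^0.65780 = 10.64330 L/hr
Step 2 — total lateral flow: Q = 74 * 10.64330 = 787.6042 L/hr
Step 3 — wetted area: A = 74 * 0.83073 * 1.1721 = 72.05370 m^2
Step 4 — application rate: Q/A = 787.6042/72.05370 = 10.931 mm/hr
Therefore the application rate along the lateral = 10.931 mm/hr.


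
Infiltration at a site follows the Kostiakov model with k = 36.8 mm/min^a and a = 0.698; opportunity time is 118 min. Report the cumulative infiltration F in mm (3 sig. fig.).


Approach: apply the Kostiakov infiltration equation, F = k*t^a.
F = 36.8 * 118^0.698 = 1030 mm
Therefore the cumulative infiltration F = 1030 mm.


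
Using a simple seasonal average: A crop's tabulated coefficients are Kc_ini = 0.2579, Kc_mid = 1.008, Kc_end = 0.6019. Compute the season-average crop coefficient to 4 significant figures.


Approach: apply a simple seasonal average, Kc_avg = (Kc_ini + Kc_mid + Kc_end)/3.
Kc_avg = (0.2579 + 1.008 + 0.6019)/3 = 0.6226
Therefore the season-average crop coefficient = 0.6226.


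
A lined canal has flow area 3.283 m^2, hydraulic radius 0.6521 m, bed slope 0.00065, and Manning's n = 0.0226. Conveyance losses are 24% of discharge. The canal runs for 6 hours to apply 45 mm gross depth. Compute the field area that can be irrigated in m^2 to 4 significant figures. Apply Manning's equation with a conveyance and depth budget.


Approach: apply Manning's equation with a conveyance and depth budget, Q = (1/n)*A*R^(2/3)*S^(1/2); Q_field = Q*(1-loss); Area = Q_field*t/(d/1000).
Step 1 — canal discharge (Manning's equation):
  Q = (1/0.0226) * 3.283 * 0.6521^(2/3) * 0.00065^(1/2) = 2.78502 m^3/s
Step 2 — delivered flow: Q_field = 2.78502*(1 - 24/100) = 2.11662 m^3/s
Step 3 — volume delivered: V = 2.11662 * 6*3600 = 45718.9 m^3
Step 4 — area served: A = V / (depth/1000) = 45718.9 / 0.045 = 1016000 m^2
Therefore the field area that can be irrigated = 1016000 m^2.


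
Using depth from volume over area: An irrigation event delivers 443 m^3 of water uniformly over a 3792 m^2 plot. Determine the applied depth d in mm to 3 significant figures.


Approach: apply depth from volume over area, d = (V/A)*1000.
d = (443 / 3792) * 1000 = 117 mm
Therefore the applied depth d = 117 mm.


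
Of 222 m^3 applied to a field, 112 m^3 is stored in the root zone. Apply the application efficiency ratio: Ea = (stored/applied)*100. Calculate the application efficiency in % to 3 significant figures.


Ea = (112/222)*100 = 50.5 %
Therefore the application efficiency = 50.5 %.


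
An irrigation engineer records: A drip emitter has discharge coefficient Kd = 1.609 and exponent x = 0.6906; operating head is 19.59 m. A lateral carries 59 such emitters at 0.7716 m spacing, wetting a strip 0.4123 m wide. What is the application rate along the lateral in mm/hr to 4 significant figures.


Approach: apply the emitter equation with a lateral mass balance, q = Kd*h^x; Q = n*q; rate = Q/(n*spacing*width).
Step 1 — single emitter flow (q = Kd*h^x):
  q = 1.609 * 19.59^0.6906 = 12.5555 L/hr
Step 2 — total lateral flow: Q = 59 * 12.5555 = 740.776 L/hr
Step 3 — wetted area: A = 59 * 0.7716 * 0.4123 = 18.7697 m^2
Step 4 — application rate: Q/A = 740.776/18.7697 = 39.47 mm/hr
Therefore the application rate along the lateral = 39.47 mm/hr.


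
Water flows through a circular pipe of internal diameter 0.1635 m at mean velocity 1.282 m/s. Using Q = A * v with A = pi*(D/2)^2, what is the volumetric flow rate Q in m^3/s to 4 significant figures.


A = pi*(0.1635/2)^2 = 0.0209955 m^2
Q = 0.0209955 * 1.282 = 0.02692 m^3/s
Therefore the volumetric flow rate Q = 0.02692 m^3/s.


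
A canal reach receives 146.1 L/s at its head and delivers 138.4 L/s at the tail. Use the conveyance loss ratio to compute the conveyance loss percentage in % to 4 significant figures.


Approach: apply the conveyance loss ratio, loss% = ((Q_head - Q_tail)/Q_head)*100.
loss = ((146.1 - 138.4)/146.1)*100 = 5.270 %
Therefore the conveyance loss percentage = 5.270 %.


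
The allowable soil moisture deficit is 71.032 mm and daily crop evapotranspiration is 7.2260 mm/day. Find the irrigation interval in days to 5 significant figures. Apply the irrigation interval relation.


Approach: apply the irrigation interval relation, interval = SMD / ETc.
interval = 71.032 / 7.2260 = 9.8301 days
Therefore the irrigation interval = 9.8301 days.


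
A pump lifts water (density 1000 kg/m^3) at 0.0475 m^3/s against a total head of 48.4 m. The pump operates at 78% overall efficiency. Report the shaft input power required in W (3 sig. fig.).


Approach: apply hydraulic power then efficiency conversion, P = rho*g*Q*H; P_in = P/eta.
Step 1 — hydraulic power (P = rho*g*Q*H):
  P = 1000 * 9.81 * 0.0475 * 48.4 = 22553 W
Step 2 — input power: P_in = P/eta = 22553 / 0.78 = 28900 W
Therefore the shaft input power required = 28900 W.


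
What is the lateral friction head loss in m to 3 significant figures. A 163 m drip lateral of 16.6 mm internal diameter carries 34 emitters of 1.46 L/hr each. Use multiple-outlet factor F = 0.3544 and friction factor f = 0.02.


Approach: apply Darcy-Weisbach with the multiple-outlet F-factor, Q = n*q/(3600*1000) m^3/s; v = Q/A; hf = F*f*(L/D)*(v^2/(2g)).
Q = 34*1.46/(3600*1000) = 1.3789e-05 m^3/s
A = pi*(16.6e-3/2)^2 = 2.1642e-04 m^2, so v = Q/A = 0.063712 m/s
hf = 0.3544*0.02*(163/0.0166)*(0.063712^2/(2*9.81)) = 0.0144 m
Therefore the lateral friction head loss = 0.0144 m.


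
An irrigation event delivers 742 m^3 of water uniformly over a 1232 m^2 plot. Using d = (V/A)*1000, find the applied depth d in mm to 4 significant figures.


d = (742 / 1232) * 1000 = 602.3 mm
Therefore the applied depth d = 602.3 mm.


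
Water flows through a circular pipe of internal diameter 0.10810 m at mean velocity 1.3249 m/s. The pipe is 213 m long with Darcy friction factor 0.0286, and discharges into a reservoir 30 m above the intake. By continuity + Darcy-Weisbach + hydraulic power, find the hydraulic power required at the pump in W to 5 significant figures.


Approach: apply continuity + Darcy-Weisbach + hydraulic power, Q = A*v; hf = f*(L/D)*(v^2/(2g)); H = static + hf; P = rho*g*Q*H.
Step 1 — flow rate (continuity, Q = A*v):
  A = pi*(0.10810/2)^2 = 0.009177857 m^2
  Q = 0.009177857 * 1.3249 = 0.01215974 m^3/s
Step 2 — friction head loss (Darcy-Weisbach):
  hf = 0.0286 * (213/0.10810) * (1.3249^2 / (2*9.81))
  hf = 5.041818 m
Step 3 — total head: H = 30 + 5.041818 = 35.04182 m
Step 4 — hydraulic power (P = rho*g*Q*H):
  P = 1000 * 9.81 * 0.01215974 * 35.04182 = 4180.0 W
Therefore the hydraulic power required at the pump = 4180.0 W.


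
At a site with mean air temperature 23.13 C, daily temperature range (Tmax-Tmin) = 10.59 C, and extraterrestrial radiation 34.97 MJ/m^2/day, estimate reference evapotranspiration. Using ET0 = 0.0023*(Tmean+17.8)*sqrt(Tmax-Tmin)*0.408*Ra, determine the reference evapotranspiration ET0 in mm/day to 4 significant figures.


ET0 = 0.0023*(23.13+17.8)*sqrt(10.59)*0.408*34.97 = 4.371 mm/day
Therefore the reference evapotranspiration ET0 = 4.371 mm/day.


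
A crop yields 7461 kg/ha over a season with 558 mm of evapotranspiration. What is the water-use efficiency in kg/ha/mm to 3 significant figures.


Approach: apply the water-use efficiency ratio, WUE = yield/ET.
WUE = 7461 / 558 = 13.4 kg/ha/mm
Therefore the water-use efficiency = 13.4 kg/ha/mm.


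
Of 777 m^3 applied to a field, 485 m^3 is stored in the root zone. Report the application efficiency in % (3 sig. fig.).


Approach: apply the application efficiency ratio, Ea = (stored/applied)*100.
Ea = (485/777)*100 = 62.4 %
Therefore the application efficiency = 62.4 %.


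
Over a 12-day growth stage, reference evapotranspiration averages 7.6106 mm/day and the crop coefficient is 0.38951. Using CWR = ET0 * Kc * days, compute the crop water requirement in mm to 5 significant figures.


CWR = 7.6106 * 0.38951 * 12 = 35.573 mm
Therefore the crop water requirement = 35.573 mm.


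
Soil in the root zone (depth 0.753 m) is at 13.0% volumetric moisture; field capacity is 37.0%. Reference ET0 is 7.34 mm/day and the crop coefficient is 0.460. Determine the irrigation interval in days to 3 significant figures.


Approach: apply soil-water budget scheduling, SMD = (FC-theta)/100*depth*1000; ETc = ET0*Kc; interval = SMD/ETc.
Step 1 — soil moisture deficit:
  SMD = (37.0 - 13.0)/100 * 0.753 * 1000 = 180.72 mm
Step 2 — daily crop ET (ETc = ET0*Kc):
  ETc = 7.34 * 0.460 = 3.3764 mm/day
Step 3 — irrigation interval (SMD/ETc):
  interval = 180.72 / 3.3764 = 53.5 days
Therefore the irrigation interval = 53.5 days.


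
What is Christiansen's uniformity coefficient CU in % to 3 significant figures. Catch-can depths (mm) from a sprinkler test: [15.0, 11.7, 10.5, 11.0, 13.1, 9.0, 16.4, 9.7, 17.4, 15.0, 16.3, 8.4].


Approach: apply Christiansen's uniformity coefficient, CU = (1 - mean_abs_deviation/mean)*100.
mean = 12.792 mm
mean |d_i - mean| = 2.7417 mm
CU = (1 - 2.7417/12.792)*100 = 78.6 %
Therefore Christiansen's uniformity coefficient CU = 78.6 %.


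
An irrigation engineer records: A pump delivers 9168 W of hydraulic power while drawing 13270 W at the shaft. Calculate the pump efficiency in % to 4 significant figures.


Approach: apply the efficiency ratio, eta = (P_out/P_in)*100.
eta = (9168 / 13270) * 100 = 69.09 %
Therefore the pump efficiency = 69.09 %.


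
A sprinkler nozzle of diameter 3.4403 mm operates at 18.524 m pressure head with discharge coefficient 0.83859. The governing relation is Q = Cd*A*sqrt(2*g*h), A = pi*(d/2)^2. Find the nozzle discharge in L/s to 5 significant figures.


A = pi*(3.4403e-3/2)^2 = 9.295709e-06 m^2
Q = 0.83859 * 9.295709e-06 * sqrt(2*9.81*18.524) * 1000 = 0.14861 L/s
Therefore the nozzle discharge = 0.14861 L/s.


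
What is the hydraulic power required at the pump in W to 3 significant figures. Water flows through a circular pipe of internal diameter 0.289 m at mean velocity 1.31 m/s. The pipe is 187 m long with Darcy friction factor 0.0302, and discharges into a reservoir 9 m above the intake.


Approach: apply continuity + Darcy-Weisbach + hydraulic power, Q = A*v; hf = f*(L/D)*(v^2/(2g)); H = static + hf; P = rho*g*Q*H.
Step 1 — flow rate (continuity, Q = A*v):
  A = pi*(0.289/2)^2 = 0.065597 m^2
  Q = 0.065597 * 1.31 = 0.085932 m^3/s
Step 2 — friction head loss (Darcy-Weisbach):
  hf = 0.0302 * (187/0.289) * (1.31^2 / (2*9.81))
  hf = 1.7092 m
Step 3 — total head: H = 9 + 1.7092 = 10.709 m
Step 4 — hydraulic power (P = rho*g*Q*H):
  P = 1000 * 9.81 * 0.085932 * 10.709 = 9030 W
Therefore the hydraulic power required at the pump = 9030 W.


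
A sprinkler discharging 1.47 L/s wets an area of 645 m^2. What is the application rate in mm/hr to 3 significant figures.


Approach: apply the application rate relation, rate = (Q/A)*3600.
rate = (1.47 / 645) * 3600 = 8.20 mm/hr
Therefore the application rate = 8.20 mm/hr.


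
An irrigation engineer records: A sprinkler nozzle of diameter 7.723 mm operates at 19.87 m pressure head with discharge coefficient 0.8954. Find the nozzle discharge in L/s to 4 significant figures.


Approach: apply the orifice equation, Q = Cd*A*sqrt(2*g*h), A = pi*(d/2)^2.
A = pi*(7.723e-3/2)^2 = 4.68449e-05 m^2
Q = 0.8954 * 4.68449e-05 * sqrt(2*9.81*19.87) * 1000 = 0.8282 L/s
Therefore the nozzle discharge = 0.8282 L/s.


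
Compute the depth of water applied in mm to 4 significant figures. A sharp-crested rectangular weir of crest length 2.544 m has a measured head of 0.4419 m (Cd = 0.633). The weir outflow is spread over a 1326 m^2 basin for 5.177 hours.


Approach: apply the rectangular weir equation with a volume-to-depth conversion, Q = (2/3)*Cd*L*sqrt(2g)*H^1.5; d = Q*t/A * 1000.
Step 1 — weir discharge:
  Q = (2/3)*0.633*2.544*sqrt(2*9.81)*0.4419^1.5 = 1.39690 m^3/s
Step 2 — volume: V = 1.39690 * 5.177*3600 = 26034.3 m^3
Step 3 — depth: d = V/A * 1000 = 26034.3/1326 * 1000 = 19630 mm
Therefore the depth of water applied = 19630 mm.


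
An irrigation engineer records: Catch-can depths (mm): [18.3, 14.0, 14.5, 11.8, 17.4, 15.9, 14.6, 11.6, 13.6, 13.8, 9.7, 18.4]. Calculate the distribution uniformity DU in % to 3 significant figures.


Approach: apply the low-quarter distribution uniformity, DU = (mean of lowest quarter of readings / overall mean)*100.
sorted lowest 3 of 12: [9.7, 11.6, 11.8] -> mean = 11.033 mm
overall mean = 14.467 mm
DU = (11.033/14.467)*100 = 76.3 %
Therefore the distribution uniformity DU = 76.3 %.


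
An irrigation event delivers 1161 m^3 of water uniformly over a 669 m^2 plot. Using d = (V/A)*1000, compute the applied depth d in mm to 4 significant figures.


d = (1161 / 669) * 1000 = 1735 mm
Therefore the applied depth d = 1735 mm.


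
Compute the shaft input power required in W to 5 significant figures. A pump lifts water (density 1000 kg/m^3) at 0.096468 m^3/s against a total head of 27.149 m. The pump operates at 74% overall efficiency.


Approach: apply hydraulic power then efficiency conversion, P = rho*g*Q*H; P_in = P/eta.
Step 1 — hydraulic power (P = rho*g*Q*H):
  P = 1000 * 9.81 * 0.096468 * 27.149 = 25692.49 W
Step 2 — input power: P_in = P/eta = 25692.49 / 0.74 = 34720 W
Therefore the shaft input power required = 34720 W.


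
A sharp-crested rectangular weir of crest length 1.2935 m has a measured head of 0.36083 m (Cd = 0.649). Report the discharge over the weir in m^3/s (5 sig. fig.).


Approach: apply the rectangular weir equation, Q = (2/3)*Cd*L*sqrt(2g)*H^1.5.
Q = (2/3)*0.649*1.2935*sqrt(2*9.81)*0.36083^1.5 = 0.53731 m^3/s
Therefore the discharge over the weir = 0.53731 m^3/s.


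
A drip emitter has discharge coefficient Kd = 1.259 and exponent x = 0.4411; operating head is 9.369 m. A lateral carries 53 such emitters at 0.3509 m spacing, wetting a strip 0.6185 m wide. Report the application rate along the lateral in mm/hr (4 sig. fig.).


Approach: apply the emitter equation with a lateral mass balance, q = Kd*h^x; Q = n*q; rate = Q/(n*spacing*width).
Step 1 — single emitter flow (q = Kd*h^x):
  q = 1.259 * 9.369^0.4411 = 3.37784 L/hr
Step 2 — total lateral flow: Q = 53 * 3.37784 = 179.026 L/hr
Step 3 — wetted area: A = 53 * 0.3509 * 0.6185 = 11.5027 m^2
Step 4 — application rate: Q/A = 179.026/11.5027 = 15.56 mm/hr
Therefore the application rate along the lateral = 15.56 mm/hr.


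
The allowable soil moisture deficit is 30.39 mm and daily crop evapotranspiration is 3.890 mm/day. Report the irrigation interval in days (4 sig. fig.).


Approach: apply the irrigation interval relation, interval = SMD / ETc.
interval = 30.39 / 3.890 = 7.812 days
Therefore the irrigation interval = 7.812 days.


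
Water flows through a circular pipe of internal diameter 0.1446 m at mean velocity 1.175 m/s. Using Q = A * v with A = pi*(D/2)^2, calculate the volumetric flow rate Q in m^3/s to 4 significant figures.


A = pi*(0.1446/2)^2 = 0.0164220 m^2
Q = 0.0164220 * 1.175 = 0.01930 m^3/s
Therefore the volumetric flow rate Q = 0.01930 m^3/s.


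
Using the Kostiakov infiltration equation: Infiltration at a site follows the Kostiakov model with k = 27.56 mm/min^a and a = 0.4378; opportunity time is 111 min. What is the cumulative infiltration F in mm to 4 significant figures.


Approach: apply the Kostiakov infiltration equation, F = k*t^a.
F = 27.56 * 111^0.4378 = 216.6 mm
Therefore the cumulative infiltration F = 216.6 mm.


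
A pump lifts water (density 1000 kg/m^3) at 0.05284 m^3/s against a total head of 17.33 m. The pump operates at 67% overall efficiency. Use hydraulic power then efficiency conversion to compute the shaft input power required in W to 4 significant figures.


Approach: apply hydraulic power then efficiency conversion, P = rho*g*Q*H; P_in = P/eta.
Step 1 — hydraulic power (P = rho*g*Q*H):
  P = 1000 * 9.81 * 0.05284 * 17.33 = 8983.19 W
Step 2 — input power: P_in = P/eta = 8983.19 / 0.67 = 13410 W
Therefore the shaft input power required = 13410 W.


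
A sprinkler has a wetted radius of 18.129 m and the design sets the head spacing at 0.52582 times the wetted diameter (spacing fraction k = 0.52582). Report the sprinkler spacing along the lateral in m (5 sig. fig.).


Approach: apply the sprinkler spacing rule (spacing as a fraction of wetted diameter), S = k*(2*R).
S = 0.52582 * (2 * 18.129) = 19.065 m
Therefore the sprinkler spacing along the lateral = 19.065 m.


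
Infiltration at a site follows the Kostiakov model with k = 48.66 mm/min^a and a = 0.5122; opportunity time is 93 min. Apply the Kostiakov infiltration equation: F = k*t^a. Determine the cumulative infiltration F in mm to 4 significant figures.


F = 48.66 * 93^0.5122 = 495.9 mm
Therefore the cumulative infiltration F = 495.9 mm.


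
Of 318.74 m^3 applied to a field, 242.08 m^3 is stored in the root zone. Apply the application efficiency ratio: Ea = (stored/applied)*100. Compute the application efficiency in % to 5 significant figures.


Ea = (242.08/318.74)*100 = 75.949 %
Therefore the application efficiency = 75.949 %.


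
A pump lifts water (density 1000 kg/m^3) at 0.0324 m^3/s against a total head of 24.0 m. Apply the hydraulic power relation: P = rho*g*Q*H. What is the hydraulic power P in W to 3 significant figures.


P = 1000 * 9.81 * 0.0324 * 24.0 = 7630 W
Therefore the hydraulic power P = 7630 W.


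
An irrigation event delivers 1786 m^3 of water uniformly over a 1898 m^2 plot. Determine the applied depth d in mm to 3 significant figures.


Approach: apply depth from volume over area, d = (V/A)*1000.
d = (1786 / 1898) * 1000 = 941 mm
Therefore the applied depth d = 941 mm.


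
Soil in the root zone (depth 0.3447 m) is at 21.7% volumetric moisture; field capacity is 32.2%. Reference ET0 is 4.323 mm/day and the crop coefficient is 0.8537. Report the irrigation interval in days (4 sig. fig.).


Approach: apply soil-water budget scheduling, SMD = (FC-theta)/100*depth*1000; ETc = ET0*Kc; interval = SMD/ETc.
Step 1 — soil moisture deficit:
  SMD = (32.2 - 21.7)/100 * 0.3447 * 1000 = 36.1935 mm
Step 2 — daily crop ET (ETc = ET0*Kc):
  ETc = 4.323 * 0.8537 = 3.69055 mm/day
Step 3 — irrigation interval (SMD/ETc):
  interval = 36.1935 / 3.69055 = 9.807 days
Therefore the irrigation interval = 9.807 days.


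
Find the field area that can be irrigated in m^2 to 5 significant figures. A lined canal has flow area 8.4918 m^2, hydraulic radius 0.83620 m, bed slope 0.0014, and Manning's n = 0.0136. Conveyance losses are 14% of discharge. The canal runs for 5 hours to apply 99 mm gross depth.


Approach: apply Manning's equation with a conveyance and depth budget, Q = (1/n)*A*R^(2/3)*S^(1/2); Q_field = Q*(1-loss); Area = Q_field*t/(d/1000).
Step 1 — canal discharge (Manning's equation):
  Q = (1/0.0136) * 8.4918 * 0.83620^(2/3) * 0.0014^(1/2) = 20.73632 m^3/s
Step 2 — delivered flow: Q_field = 20.73632*(1 - 14/100) = 17.83323 m^3/s
Step 3 — volume delivered: V = 17.83323 * 5*3600 = 320998.2 m^3
Step 4 — area served: A = V / (depth/1000) = 320998.2 / 0.099 = 3242400 m^2
Therefore the field area that can be irrigated = 3242400 m^2.


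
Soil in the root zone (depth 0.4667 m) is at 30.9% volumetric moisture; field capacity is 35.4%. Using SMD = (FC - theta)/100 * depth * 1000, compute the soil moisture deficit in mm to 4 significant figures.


SMD = (35.4 - 30.9)/100 * 0.4667 * 1000 = 21.00 mm
Therefore the soil moisture deficit = 21.00 mm.


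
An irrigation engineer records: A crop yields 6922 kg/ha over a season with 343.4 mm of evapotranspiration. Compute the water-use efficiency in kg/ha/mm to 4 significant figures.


Approach: apply the water-use efficiency ratio, WUE = yield/ET.
WUE = 6922 / 343.4 = 20.16 kg/ha/mm
Therefore the water-use efficiency = 20.16 kg/ha/mm.


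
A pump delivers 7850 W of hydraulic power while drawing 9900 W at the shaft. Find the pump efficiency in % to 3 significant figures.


Approach: apply the efficiency ratio, eta = (P_out/P_in)*100.
eta = (7850 / 9900) * 100 = 79.3 %
Therefore the pump efficiency = 79.3 %.


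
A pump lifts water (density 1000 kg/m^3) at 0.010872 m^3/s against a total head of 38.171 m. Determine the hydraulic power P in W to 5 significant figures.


Approach: apply the hydraulic power relation, P = rho*g*Q*H.
P = 1000 * 9.81 * 0.010872 * 38.171 = 4071.1 W
Therefore the hydraulic power P = 4071.1 W.


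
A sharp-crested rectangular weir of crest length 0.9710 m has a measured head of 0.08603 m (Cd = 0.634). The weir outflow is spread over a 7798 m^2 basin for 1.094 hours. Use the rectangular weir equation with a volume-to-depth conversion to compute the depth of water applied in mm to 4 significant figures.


Approach: apply the rectangular weir equation with a volume-to-depth conversion, Q = (2/3)*Cd*L*sqrt(2g)*H^1.5; d = Q*t/A * 1000.
Step 1 — weir discharge:
  Q = (2/3)*0.634*0.9710*sqrt(2*9.81)*0.08603^1.5 = 0.0458714 m^3/s
Step 2 — volume: V = 0.0458714 * 1.094*3600 = 180.660 m^3
Step 3 — depth: d = V/A * 1000 = 180.660/7798 * 1000 = 23.17 mm
Therefore the depth of water applied = 23.17 mm.


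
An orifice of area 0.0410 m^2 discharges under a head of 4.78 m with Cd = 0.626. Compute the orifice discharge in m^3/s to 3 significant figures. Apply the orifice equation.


Approach: apply the orifice equation, Q = Cd*A*sqrt(2*g*h).
Q = 0.626 * 0.0410 * sqrt(2*9.81*4.78) = 0.249 m^3/s
Therefore the orifice discharge = 0.249 m^3/s.


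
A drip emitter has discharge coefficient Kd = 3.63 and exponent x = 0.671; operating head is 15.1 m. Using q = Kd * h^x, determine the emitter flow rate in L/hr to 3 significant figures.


q = 3.63 * 15.1^0.671 = 22.4 L/hr
Therefore the emitter flow rate = 22.4 L/hr.


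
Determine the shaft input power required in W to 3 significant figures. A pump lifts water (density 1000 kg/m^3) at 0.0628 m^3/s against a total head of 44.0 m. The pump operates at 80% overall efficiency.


Approach: apply hydraulic power then efficiency conversion, P = rho*g*Q*H; P_in = P/eta.
Step 1 — hydraulic power (P = rho*g*Q*H):
  P = 1000 * 9.81 * 0.0628 * 44.0 = 27107 W
Step 2 — input power: P_in = P/eta = 27107 / 0.8 = 33900 W
Therefore the shaft input power required = 33900 W.


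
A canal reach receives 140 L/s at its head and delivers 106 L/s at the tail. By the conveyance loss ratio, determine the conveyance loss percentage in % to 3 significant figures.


Approach: apply the conveyance loss ratio, loss% = ((Q_head - Q_tail)/Q_head)*100.
loss = ((140 - 106)/140)*100 = 24.3 %
Therefore the conveyance loss percentage = 24.3 %.


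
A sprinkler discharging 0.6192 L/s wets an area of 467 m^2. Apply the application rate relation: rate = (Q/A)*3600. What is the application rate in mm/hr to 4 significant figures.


rate = (0.6192 / 467) * 3600 = 4.773 mm/hr
Therefore the application rate = 4.773 mm/hr.


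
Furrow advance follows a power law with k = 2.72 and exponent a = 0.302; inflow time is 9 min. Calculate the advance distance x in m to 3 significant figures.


Approach: apply the power-law advance function, x = k*t^a.
x = 2.72 * 9^0.302 = 5.28 m
Therefore the advance distance x = 5.28 m.


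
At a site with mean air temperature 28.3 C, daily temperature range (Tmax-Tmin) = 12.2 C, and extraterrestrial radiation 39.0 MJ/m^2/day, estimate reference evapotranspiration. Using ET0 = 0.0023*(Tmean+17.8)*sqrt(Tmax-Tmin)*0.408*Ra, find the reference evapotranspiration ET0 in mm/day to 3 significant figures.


ET0 = 0.0023*(28.3+17.8)*sqrt(12.2)*0.408*39.0 = 5.89 mm/day
Therefore the reference evapotranspiration ET0 = 5.89 mm/day.


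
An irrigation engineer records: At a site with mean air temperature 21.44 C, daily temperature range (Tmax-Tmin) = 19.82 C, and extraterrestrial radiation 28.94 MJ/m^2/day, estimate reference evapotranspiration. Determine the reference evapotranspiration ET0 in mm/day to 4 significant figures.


Approach: apply the Hargreaves-Samani method, ET0 = 0.0023*(Tmean+17.8)*sqrt(Tmax-Tmin)*0.408*Ra.
ET0 = 0.0023*(21.44+17.8)*sqrt(19.82)*0.408*28.94 = 4.744 mm/day
Therefore the reference evapotranspiration ET0 = 4.744 mm/day.


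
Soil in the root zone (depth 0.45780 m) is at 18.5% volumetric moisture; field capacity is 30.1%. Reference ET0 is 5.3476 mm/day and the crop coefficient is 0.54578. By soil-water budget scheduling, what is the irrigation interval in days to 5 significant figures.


Approach: apply soil-water budget scheduling, SMD = (FC-theta)/100*depth*1000; ETc = ET0*Kc; interval = SMD/ETc.
Step 1 — soil moisture deficit:
  SMD = (30.1 - 18.5)/100 * 0.45780 * 1000 = 53.10480 mm
Step 2 — daily crop ET (ETc = ET0*Kc):
  ETc = 5.3476 * 0.54578 = 2.918613 mm/day
Step 3 — irrigation interval (SMD/ETc):
  interval = 53.10480 / 2.918613 = 18.195 days
Therefore the irrigation interval = 18.195 days.


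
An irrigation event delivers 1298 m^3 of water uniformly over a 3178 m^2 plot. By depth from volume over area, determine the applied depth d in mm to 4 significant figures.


Approach: apply depth from volume over area, d = (V/A)*1000.
d = (1298 / 3178) * 1000 = 408.4 mm
Therefore the applied depth d = 408.4 mm.


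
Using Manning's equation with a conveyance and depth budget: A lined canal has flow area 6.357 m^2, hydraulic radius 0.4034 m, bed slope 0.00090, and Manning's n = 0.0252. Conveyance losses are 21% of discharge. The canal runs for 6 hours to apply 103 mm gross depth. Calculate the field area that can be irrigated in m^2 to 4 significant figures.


Approach: apply Manning's equation with a conveyance and depth budget, Q = (1/n)*A*R^(2/3)*S^(1/2); Q_field = Q*(1-loss); Area = Q_field*t/(d/1000).
Step 1 — canal discharge (Manning's equation):
  Q = (1/0.0252) * 6.357 * 0.4034^(2/3) * 0.00090^(1/2) = 4.13171 m^3/s
Step 2 — delivered flow: Q_field = 4.13171*(1 - 21/100) = 3.26405 m^3/s
Step 3 — volume delivered: V = 3.26405 * 6*3600 = 70503.6 m^3
Step 4 — area served: A = V / (depth/1000) = 70503.6 / 0.103 = 684500 m^2
Therefore the field area that can be irrigated = 684500 m^2.


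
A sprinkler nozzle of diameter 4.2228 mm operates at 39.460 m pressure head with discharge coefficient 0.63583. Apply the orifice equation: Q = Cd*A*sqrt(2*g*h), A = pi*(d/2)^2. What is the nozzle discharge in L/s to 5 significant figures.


A = pi*(4.2228e-3/2)^2 = 1.400525e-05 m^2
Q = 0.63583 * 1.400525e-05 * sqrt(2*9.81*39.460) * 1000 = 0.24778 L/s
Therefore the nozzle discharge = 0.24778 L/s.


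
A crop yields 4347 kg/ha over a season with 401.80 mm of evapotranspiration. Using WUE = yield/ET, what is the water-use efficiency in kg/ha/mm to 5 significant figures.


WUE = 4347 / 401.80 = 10.819 kg/ha/mm
Therefore the water-use efficiency = 10.819 kg/ha/mm.


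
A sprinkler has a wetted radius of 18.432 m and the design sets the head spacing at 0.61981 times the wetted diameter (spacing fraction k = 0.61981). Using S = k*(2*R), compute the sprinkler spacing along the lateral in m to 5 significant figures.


S = 0.61981 * (2 * 18.432) = 22.849 m
Therefore the sprinkler spacing along the lateral = 22.849 m.


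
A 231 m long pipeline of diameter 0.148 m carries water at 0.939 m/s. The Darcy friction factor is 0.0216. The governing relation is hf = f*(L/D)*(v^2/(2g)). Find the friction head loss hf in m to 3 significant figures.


hf = 0.0216 * (231/0.148) * (0.939^2 / (2*9.81))
hf = 1.52 m
Therefore the friction head loss hf = 1.52 m.


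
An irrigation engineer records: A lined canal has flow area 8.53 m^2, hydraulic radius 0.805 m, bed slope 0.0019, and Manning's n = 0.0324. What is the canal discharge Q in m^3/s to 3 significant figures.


Approach: apply Manning's equation, Q = (1/n)*A*R^(2/3)*S^(1/2).
Q = (1/0.0324) * 8.53 * 0.805^(2/3) * 0.0019^(1/2) = 9.93 m^3/s
Therefore the canal discharge Q = 9.93 m^3/s.


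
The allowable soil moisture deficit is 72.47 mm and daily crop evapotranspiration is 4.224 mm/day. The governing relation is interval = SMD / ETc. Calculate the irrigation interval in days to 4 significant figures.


interval = 72.47 / 4.224 = 17.16 days
Therefore the irrigation interval = 17.16 days.


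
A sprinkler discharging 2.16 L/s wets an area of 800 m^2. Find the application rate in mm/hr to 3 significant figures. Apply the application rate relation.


Approach: apply the application rate relation, rate = (Q/A)*3600.
rate = (2.16 / 800) * 3600 = 9.72 mm/hr
Therefore the application rate = 9.72 mm/hr.


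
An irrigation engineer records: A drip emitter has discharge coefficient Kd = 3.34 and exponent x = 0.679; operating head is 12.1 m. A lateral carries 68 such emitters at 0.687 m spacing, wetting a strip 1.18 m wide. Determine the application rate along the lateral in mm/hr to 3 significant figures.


Approach: apply the emitter equation with a lateral mass balance, q = Kd*h^x; Q = n*q; rate = Q/(n*spacing*width).
Step 1 — single emitter flow (q = Kd*h^x):
  q = 3.34 * 12.1^0.679 = 18.153 L/hr
Step 2 — total lateral flow: Q = 68 * 18.153 = 1234.4 L/hr
Step 3 — wetted area: A = 68 * 0.687 * 1.18 = 55.125 m^2
Step 4 — application rate: Q/A = 1234.4/55.125 = 22.4 mm/hr
Therefore the application rate along the lateral = 22.4 mm/hr.


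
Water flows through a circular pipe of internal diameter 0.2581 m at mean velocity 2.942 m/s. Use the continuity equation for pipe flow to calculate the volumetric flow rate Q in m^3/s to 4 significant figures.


Approach: apply the continuity equation for pipe flow, Q = A * v with A = pi*(D/2)^2.
A = pi*(0.2581/2)^2 = 0.0523198 m^2
Q = 0.0523198 * 2.942 = 0.1539 m^3/s
Therefore the volumetric flow rate Q = 0.1539 m^3/s.


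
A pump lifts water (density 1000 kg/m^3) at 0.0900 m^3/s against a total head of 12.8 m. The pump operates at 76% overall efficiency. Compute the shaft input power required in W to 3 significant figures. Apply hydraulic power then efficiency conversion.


Approach: apply hydraulic power then efficiency conversion, P = rho*g*Q*H; P_in = P/eta.
Step 1 — hydraulic power (P = rho*g*Q*H):
  P = 1000 * 9.81 * 0.0900 * 12.8 = 11301 W
Step 2 — input power: P_in = P/eta = 11301 / 0.76 = 14900 W
Therefore the shaft input power required = 14900 W.
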